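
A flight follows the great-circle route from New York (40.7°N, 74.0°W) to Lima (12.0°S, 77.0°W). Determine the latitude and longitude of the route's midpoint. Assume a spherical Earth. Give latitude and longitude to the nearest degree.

The haversine formula gives a central angle δ ≈ 0.921 rad (52.8°) between the endpoints.
Interpolate at f = 1/2 with slerp weights a = sin((1−f)δ)/sin δ ≈ 0.558, b = sin(fδ)/sin δ ≈ 0.558.
p = a·p₁ + b·p₂ ≈ (0.239, -0.939, 0.248); φ = arcsin(p_z) ≈ 14.35°, λ = atan2(p_y, p_x) ≈ -75.69°.

≈ 14°N, 76°W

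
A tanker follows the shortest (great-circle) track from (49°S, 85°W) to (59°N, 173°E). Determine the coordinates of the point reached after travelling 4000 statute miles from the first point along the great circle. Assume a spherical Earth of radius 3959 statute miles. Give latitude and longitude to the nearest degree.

≈ (1°S, 123°W)

From cos δ = sin φ₁ sin φ₂ + cos φ₁ cos φ₂ cos Δλ, the central angle is δ ≈ 2.371 rad (135.8°). The total great-circle distance is δ·R ≈ 2.371 × 3959 ≈ 9385 mi, so the target fraction is f = 4000/9385 ≈ 0.426.
Interpolate at f ≈ 0.426 with slerp weights a = sin((1−f)δ)/sin δ ≈ 1.403, b = sin(fδ)/sin δ ≈ 1.215.
p = a·p₁ + b·p₂ ≈ (-0.541, -0.841, -0.017); φ = arcsin(p_z) ≈ -0.99°, λ = atan2(p_y, p_x) ≈ -122.76°.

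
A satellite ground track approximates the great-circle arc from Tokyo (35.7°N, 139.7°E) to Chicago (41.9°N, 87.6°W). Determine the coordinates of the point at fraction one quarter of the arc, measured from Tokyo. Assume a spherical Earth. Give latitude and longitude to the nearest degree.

Write both endpoints as unit vectors p₁, p₂ with components (cos φ cos λ, cos φ sin λ, sin φ).
The central angle between the endpoints is δ = arccos(p₁·p₂) ≈ 1.591 rad (91.2°).
Interpolate at f = 1/4 with slerp weights a = sin((1−f)δ)/sin δ ≈ 0.930, b = sin(fδ)/sin δ ≈ 0.387.
p = a·p₁ + b·p₂ ≈ (-0.564, 0.200, 0.801); φ = arcsin(p_z) ≈ 53.25°, λ = atan2(p_y, p_x) ≈ 160.45°.

≈ 53°N, 160°E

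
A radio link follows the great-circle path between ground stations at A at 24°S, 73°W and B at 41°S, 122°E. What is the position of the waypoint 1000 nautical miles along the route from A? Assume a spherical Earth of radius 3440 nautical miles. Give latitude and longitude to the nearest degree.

≈ 40°S, 78°W

The haversine formula gives a central angle δ ≈ 1.981 rad (113.5°) between the endpoints. The total great-circle distance is δ·R ≈ 1.981 × 3440 ≈ 6816 nmi, so the target fraction is f = 1000/6816 ≈ 0.147.
Interpolate at f ≈ 0.147 with slerp weights a = sin((1−f)δ)/sin δ ≈ 1.083, b = sin(fδ)/sin δ ≈ 0.313.
p = a·p₁ + b·p₂ ≈ (0.164, -0.746, -0.646); φ = arcsin(p_z) ≈ -40.20°, λ = atan2(p_y, p_x) ≈ -77.59°.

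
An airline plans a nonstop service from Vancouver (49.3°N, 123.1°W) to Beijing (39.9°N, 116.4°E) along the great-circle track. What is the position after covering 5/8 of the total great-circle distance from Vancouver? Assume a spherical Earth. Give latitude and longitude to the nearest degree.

Write both endpoints as unit vectors p₁, p₂ with components (cos φ cos λ, cos φ sin λ, sin φ).
The central angle between the endpoints is δ = arccos(p₁·p₂) ≈ 1.336 rad (76.6°).
Interpolate at f = 5/8 with slerp weights a = sin((1−f)δ)/sin δ ≈ 0.494, b = sin(fδ)/sin δ ≈ 0.762.
p = a·p₁ + b·p₂ ≈ (-0.436, 0.254, 0.863); φ = arcsin(p_z) ≈ 59.70°, λ = atan2(p_y, p_x) ≈ 149.77°.

≈ 60°N, 150°E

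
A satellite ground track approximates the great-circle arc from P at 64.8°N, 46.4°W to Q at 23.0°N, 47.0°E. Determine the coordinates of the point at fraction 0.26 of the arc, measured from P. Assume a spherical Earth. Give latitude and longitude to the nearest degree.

The haversine formula gives a central angle δ ≈ 1.234 rad (70.7°) between the endpoints.
Interpolate at f = 0.26 with slerp weights a = sin((1−f)δ)/sin δ ≈ 0.839, b = sin(fδ)/sin δ ≈ 0.334.
p = a·p₁ + b·p₂ ≈ (0.456, -0.034, 0.889); φ = arcsin(p_z) ≈ 62.79°, λ = atan2(p_y, p_x) ≈ -4.21°.

≈ 63°N, 4°W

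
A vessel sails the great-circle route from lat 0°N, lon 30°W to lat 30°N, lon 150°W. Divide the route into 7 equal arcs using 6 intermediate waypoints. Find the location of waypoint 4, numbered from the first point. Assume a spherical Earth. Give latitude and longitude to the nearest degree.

Write both endpoints as unit vectors p₁, p₂ with components (cos φ cos λ, cos φ sin λ, sin φ).
The central angle between the endpoints is δ = arccos(p₁·p₂) ≈ 2.019 rad (115.7°).
Interpolate at f = 4/7 with slerp weights a = sin((1−f)δ)/sin δ ≈ 0.844, b = sin(fδ)/sin δ ≈ 1.014.
p = a·p₁ + b·p₂ ≈ (-0.029, -0.861, 0.507); φ = arcsin(p_z) ≈ 30.47°, λ = atan2(p_y, p_x) ≈ -91.95°.

≈ lat 30°N, lon 92°W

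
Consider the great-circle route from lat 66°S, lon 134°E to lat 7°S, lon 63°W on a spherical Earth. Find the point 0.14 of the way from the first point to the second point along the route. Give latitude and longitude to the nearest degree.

The haversine formula gives a central angle δ ≈ 1.849 rad (105.9°) between the endpoints.
Interpolate at f = 0.14 with slerp weights a = sin((1−f)δ)/sin δ ≈ 1.040, b = sin(fδ)/sin δ ≈ 0.266.
p = a·p₁ + b·p₂ ≈ (-0.174, 0.069, -0.982); φ = arcsin(p_z) ≈ -79.23°, λ = atan2(p_y, p_x) ≈ 158.41°.

≈ lat 79°S, lon 158°E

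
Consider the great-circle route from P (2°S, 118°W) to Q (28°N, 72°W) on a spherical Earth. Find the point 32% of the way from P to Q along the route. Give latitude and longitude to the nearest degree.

≈ (8°N, 104°W)

Write both endpoints as unit vectors p₁, p₂ with components (cos φ cos λ, cos φ sin λ, sin φ).
The central angle between the endpoints is δ = arccos(p₁·p₂) ≈ 0.932 rad (53.4°).
Interpolate at f = 0.32 with slerp weights a = sin((1−f)δ)/sin δ ≈ 0.738, b = sin(fδ)/sin δ ≈ 0.366.
p = a·p₁ + b·p₂ ≈ (-0.246, -0.958, 0.146); φ = arcsin(p_z) ≈ 8.40°, λ = atan2(p_y, p_x) ≈ -104.41°.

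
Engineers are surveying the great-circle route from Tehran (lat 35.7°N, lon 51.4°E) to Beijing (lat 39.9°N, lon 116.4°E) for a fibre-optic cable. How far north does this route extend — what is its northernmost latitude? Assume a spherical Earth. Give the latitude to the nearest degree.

≈ 43°N

The great circle lies in the plane with unit normal n̂ = (p₁ × p₂)/|p₁ × p₂|.
Here n̂_z ≈ +0.733; the vertex latitude is φ_max = arccos|n̂_z| ≈ 42.9°.
Check via Clairaut: cos φ_max = |cos φ₁| · sin C = cos(35.7°)·sin(64.5°) ≈ 0.733, again giving ≈ 42.9°.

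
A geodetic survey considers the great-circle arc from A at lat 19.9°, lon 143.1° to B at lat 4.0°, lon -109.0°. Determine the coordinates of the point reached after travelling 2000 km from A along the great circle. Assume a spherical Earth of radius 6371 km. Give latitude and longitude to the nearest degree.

≈ lat 22°, lon 162°

From cos δ = sin φ₁ sin φ₂ + cos φ₁ cos φ₂ cos Δλ, the central angle is δ ≈ 1.839 rad (105.3°). The total great-circle distance is δ·R ≈ 1.839 × 6371 ≈ 11713 km, so the target fraction is f = 2000/11713 ≈ 0.171.
Interpolate at f ≈ 0.171 with slerp weights a = sin((1−f)δ)/sin δ ≈ 1.036, b = sin(fδ)/sin δ ≈ 0.320.
p = a·p₁ + b·p₂ ≈ (-0.883, 0.283, 0.375); φ = arcsin(p_z) ≈ 22.02°, λ = atan2(p_y, p_x) ≈ 162.24°.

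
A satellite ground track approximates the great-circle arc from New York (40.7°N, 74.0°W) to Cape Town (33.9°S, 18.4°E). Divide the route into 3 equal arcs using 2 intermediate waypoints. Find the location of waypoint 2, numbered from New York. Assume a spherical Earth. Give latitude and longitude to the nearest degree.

≈ 9°S, 12°W

Write both endpoints as unit vectors p₁, p₂ with components (cos φ cos λ, cos φ sin λ, sin φ).
The central angle between the endpoints is δ = arccos(p₁·p₂) ≈ 1.971 rad (113.0°).
Interpolate at f = 2/3 with slerp weights a = sin((1−f)δ)/sin δ ≈ 0.663, b = sin(fδ)/sin δ ≈ 1.050.
p = a·p₁ + b·p₂ ≈ (0.966, -0.208, -0.153); φ = arcsin(p_z) ≈ -8.82°, λ = atan2(p_y, p_x) ≈ -12.17°.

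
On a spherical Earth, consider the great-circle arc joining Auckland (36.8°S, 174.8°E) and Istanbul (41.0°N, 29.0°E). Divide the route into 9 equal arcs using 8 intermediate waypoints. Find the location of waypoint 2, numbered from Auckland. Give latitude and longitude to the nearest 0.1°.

Write both endpoints as unit vectors p₁, p₂ with components (cos φ cos λ, cos φ sin λ, sin φ).
The central angle between the endpoints is δ = arccos(p₁·p₂) ≈ 2.674 rad (153.2°).
Interpolate at f = 2/9 with slerp weights a = sin((1−f)δ)/sin δ ≈ 1.938, b = sin(fδ)/sin δ ≈ 1.243.
p = a·p₁ + b·p₂ ≈ (-0.725, 0.596, -0.346); φ = arcsin(p_z) ≈ -20.22°, λ = atan2(p_y, p_x) ≈ 140.61°.

≈ 20.2°S, 140.6°E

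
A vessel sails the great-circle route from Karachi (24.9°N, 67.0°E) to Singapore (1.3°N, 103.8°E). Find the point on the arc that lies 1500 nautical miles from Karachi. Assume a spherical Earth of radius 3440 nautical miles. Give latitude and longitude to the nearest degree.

The haversine formula gives a central angle δ ≈ 0.744 rad (42.6°) between the endpoints. The total great-circle distance is δ·R ≈ 0.744 × 3440 ≈ 2560 nmi, so the target fraction is f = 1500/2560 ≈ 0.586.
Interpolate at f ≈ 0.586 with slerp weights a = sin((1−f)δ)/sin δ ≈ 0.448, b = sin(fδ)/sin δ ≈ 0.624.
p = a·p₁ + b·p₂ ≈ (0.010, 0.979, 0.203); φ = arcsin(p_z) ≈ 11.69°, λ = atan2(p_y, p_x) ≈ 89.42°.

≈ (12°N, 89°E)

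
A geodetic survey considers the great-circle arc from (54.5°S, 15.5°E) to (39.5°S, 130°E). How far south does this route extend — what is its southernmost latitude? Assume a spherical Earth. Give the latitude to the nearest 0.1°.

The great circle lies in the plane with unit normal n̂ = (p₁ × p₂)/|p₁ × p₂|.
Here n̂_z ≈ +0.432; the vertex latitude is φ_max = arccos|n̂_z| ≈ 64.4°.
Check via Clairaut: cos φ_max = |cos φ₁| · sin C = cos(54.5°)·sin(131.9°) ≈ 0.432, again giving ≈ 64.4°.

≈ 64.4°S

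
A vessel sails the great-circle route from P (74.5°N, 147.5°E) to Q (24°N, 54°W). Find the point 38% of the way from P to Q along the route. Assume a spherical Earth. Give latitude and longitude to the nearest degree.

≈ (73°N, 69°W)

The haversine formula gives a central angle δ ≈ 1.405 rad (80.5°) between the endpoints.
Interpolate at f = 0.38 with slerp weights a = sin((1−f)δ)/sin δ ≈ 0.776, b = sin(fδ)/sin δ ≈ 0.516.
p = a·p₁ + b·p₂ ≈ (0.102, -0.270, 0.957); φ = arcsin(p_z) ≈ 73.22°, λ = atan2(p_y, p_x) ≈ -69.26°.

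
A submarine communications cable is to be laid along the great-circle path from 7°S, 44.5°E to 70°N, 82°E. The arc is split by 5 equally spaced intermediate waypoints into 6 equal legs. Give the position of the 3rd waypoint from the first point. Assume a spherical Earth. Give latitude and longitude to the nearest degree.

From cos δ = sin φ₁ sin φ₂ + cos φ₁ cos φ₂ cos Δλ, the central angle is δ ≈ 1.415 rad (81.1°).
Interpolate at f = 3/6 with slerp weights a = sin((1−f)δ)/sin δ ≈ 0.658, b = sin(fδ)/sin δ ≈ 0.658.
p = a·p₁ + b·p₂ ≈ (0.497, 0.681, 0.538); φ = arcsin(p_z) ≈ 32.56°, λ = atan2(p_y, p_x) ≈ 53.85°.

≈ 33°N, 54°E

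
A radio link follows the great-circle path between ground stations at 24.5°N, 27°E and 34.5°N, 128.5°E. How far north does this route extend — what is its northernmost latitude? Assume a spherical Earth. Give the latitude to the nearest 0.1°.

The great circle lies in the plane with unit normal n̂ = (p₁ × p₂)/|p₁ × p₂|.
Here n̂_z ≈ +0.738; the vertex latitude is φ_max = arccos|n̂_z| ≈ 42.5°.
Check via Clairaut: cos φ_max = |cos φ₁| · sin C = cos(24.5°)·sin(54.1°) ≈ 0.738, again giving ≈ 42.5°.

≈ 42.5°N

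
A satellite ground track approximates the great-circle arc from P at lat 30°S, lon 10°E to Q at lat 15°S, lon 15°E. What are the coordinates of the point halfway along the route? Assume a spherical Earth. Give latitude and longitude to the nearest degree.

≈ lat 23°S, lon 13°E

From cos δ = sin φ₁ sin φ₂ + cos φ₁ cos φ₂ cos Δλ, the central angle is δ ≈ 0.274 rad (15.7°).
Interpolate at f = 1/2 with slerp weights a = sin((1−f)δ)/sin δ ≈ 0.505, b = sin(fδ)/sin δ ≈ 0.505.
p = a·p₁ + b·p₂ ≈ (0.901, 0.202, -0.383); φ = arcsin(p_z) ≈ -22.52°, λ = atan2(p_y, p_x) ≈ 12.64°.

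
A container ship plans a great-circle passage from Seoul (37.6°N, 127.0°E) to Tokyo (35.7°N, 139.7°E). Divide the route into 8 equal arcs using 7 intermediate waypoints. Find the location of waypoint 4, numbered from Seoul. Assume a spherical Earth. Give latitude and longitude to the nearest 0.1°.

≈ 36.8°N, 133.4°E

Convert each endpoint to a unit vector on the sphere (x = cos φ cos λ, y = cos φ sin λ, z = sin φ).
The central angle between the endpoints is δ = arccos(p₁·p₂) ≈ 0.181 rad (10.4°).
Interpolate at f = 4/8 with slerp weights a = sin((1−f)δ)/sin δ ≈ 0.502, b = sin(fδ)/sin δ ≈ 0.502.
p = a·p₁ + b·p₂ ≈ (-0.550, 0.581, 0.599); φ = arcsin(p_z) ≈ 36.82°, λ = atan2(p_y, p_x) ≈ 133.43°.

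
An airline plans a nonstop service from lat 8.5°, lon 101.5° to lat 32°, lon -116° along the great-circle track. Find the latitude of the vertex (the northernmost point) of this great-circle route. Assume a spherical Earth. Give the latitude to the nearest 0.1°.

≈ 50.9°

The great circle lies in the plane with unit normal n̂ = (p₁ × p₂)/|p₁ × p₂|.
Here n̂_z ≈ +0.631; the vertex latitude is φ_max = arccos|n̂_z| ≈ 50.9°.
Check via Clairaut: cos φ_max = |cos φ₁| · sin C = cos(8.5°)·sin(39.6°) ≈ 0.631, again giving ≈ 50.9°.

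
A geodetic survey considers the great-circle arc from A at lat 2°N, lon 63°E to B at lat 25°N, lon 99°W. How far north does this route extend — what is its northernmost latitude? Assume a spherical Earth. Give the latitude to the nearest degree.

The great circle lies in the plane with unit normal n̂ = (p₁ × p₂)/|p₁ × p₂|.
Here n̂_z ≈ -0.526; the vertex latitude is φ_max = arccos|n̂_z| ≈ 58.3°.
Check via Clairaut: cos φ_max = |cos φ₁| · sin C = cos(2.0°)·sin(31.8°) ≈ 0.526, again giving ≈ 58.3°.

≈ 58°N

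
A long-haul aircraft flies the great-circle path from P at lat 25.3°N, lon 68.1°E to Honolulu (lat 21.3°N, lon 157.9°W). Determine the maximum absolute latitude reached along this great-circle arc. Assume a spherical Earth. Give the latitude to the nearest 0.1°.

≈ 47.8°N

The great circle lies in the plane with unit normal n̂ = (p₁ × p₂)/|p₁ × p₂|.
Here n̂_z ≈ +0.671; the vertex latitude is φ_max = arccos|n̂_z| ≈ 47.8°.
Check via Clairaut: cos φ_max = |cos φ₁| · sin C = cos(25.3°)·sin(47.9°) ≈ 0.671, again giving ≈ 47.8°.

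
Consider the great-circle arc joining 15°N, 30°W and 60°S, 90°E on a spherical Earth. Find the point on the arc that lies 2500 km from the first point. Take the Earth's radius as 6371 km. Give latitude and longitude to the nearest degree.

≈ 5°S, 19°W

Convert each endpoint to a unit vector on the sphere (x = cos φ cos λ, y = cos φ sin λ, z = sin φ).
The central angle between the endpoints is δ = arccos(p₁·p₂) ≈ 2.055 rad (117.8°). The total great-circle distance is δ·R ≈ 2.055 × 6371 ≈ 13093 km, so the target fraction is f = 2500/13093 ≈ 0.191.
Interpolate at f ≈ 0.191 with slerp weights a = sin((1−f)δ)/sin δ ≈ 1.125, b = sin(fδ)/sin δ ≈ 0.432.
p = a·p₁ + b·p₂ ≈ (0.941, -0.327, -0.083); φ = arcsin(p_z) ≈ -4.76°, λ = atan2(p_y, p_x) ≈ -19.18°.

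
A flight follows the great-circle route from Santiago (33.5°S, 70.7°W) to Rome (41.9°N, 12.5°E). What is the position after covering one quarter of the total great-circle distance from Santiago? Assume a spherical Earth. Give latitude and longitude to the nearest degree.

≈ 15°S, 50°W

The haversine formula gives a central angle δ ≈ 1.870 rad (107.2°) between the endpoints.
Interpolate at f = 1/4 with slerp weights a = sin((1−f)δ)/sin δ ≈ 1.032, b = sin(fδ)/sin δ ≈ 0.472.
p = a·p₁ + b·p₂ ≈ (0.627, -0.736, -0.254); φ = arcsin(p_z) ≈ -14.74°, λ = atan2(p_y, p_x) ≈ -49.57°.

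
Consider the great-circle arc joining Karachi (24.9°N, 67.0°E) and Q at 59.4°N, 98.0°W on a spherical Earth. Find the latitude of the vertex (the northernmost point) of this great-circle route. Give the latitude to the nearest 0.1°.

≈ 83.1°N

The great circle lies in the plane with unit normal n̂ = (p₁ × p₂)/|p₁ × p₂|.
Here n̂_z ≈ -0.120; the vertex latitude is φ_max = arccos|n̂_z| ≈ 83.1°.
Check via Clairaut: cos φ_max = |cos φ₁| · sin C = cos(24.9°)·sin(7.6°) ≈ 0.120, again giving ≈ 83.1°.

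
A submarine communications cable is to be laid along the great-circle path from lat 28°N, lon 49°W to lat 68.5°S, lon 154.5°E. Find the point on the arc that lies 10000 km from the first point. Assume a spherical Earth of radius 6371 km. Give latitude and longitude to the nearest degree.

The haversine formula gives a central angle δ ≈ 2.394 rad (137.2°) between the endpoints. The total great-circle distance is δ·R ≈ 2.394 × 6371 ≈ 15254 km, so the target fraction is f = 10000/15254 ≈ 0.656.
Interpolate at f ≈ 0.656 with slerp weights a = sin((1−f)δ)/sin δ ≈ 1.081, b = sin(fδ)/sin δ ≈ 1.471.
p = a·p₁ + b·p₂ ≈ (0.139, -0.488, -0.862); φ = arcsin(p_z) ≈ -59.51°, λ = atan2(p_y, p_x) ≈ -74.08°.

≈ lat 60°S, lon 74°W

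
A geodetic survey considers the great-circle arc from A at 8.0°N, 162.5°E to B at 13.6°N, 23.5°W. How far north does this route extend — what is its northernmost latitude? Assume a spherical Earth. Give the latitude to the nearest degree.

≈ 75°N

The great circle lies in the plane with unit normal n̂ = (p₁ × p₂)/|p₁ × p₂|.
Here n̂_z ≈ +0.264; the vertex latitude is φ_max = arccos|n̂_z| ≈ 74.7°.
Check via Clairaut: cos φ_max = |cos φ₁| · sin C = cos(8.0°)·sin(15.5°) ≈ 0.264, again giving ≈ 74.7°.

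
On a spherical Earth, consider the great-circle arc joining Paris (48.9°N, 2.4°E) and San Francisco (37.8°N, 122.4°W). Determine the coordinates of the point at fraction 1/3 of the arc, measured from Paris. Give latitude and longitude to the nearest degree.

Convert each endpoint to a unit vector on the sphere (x = cos φ cos λ, y = cos φ sin λ, z = sin φ).
The central angle between the endpoints is δ = arccos(p₁·p₂) ≈ 1.405 rad (80.5°).
Interpolate at f = 1/3 with slerp weights a = sin((1−f)δ)/sin δ ≈ 0.817, b = sin(fδ)/sin δ ≈ 0.458.
p = a·p₁ + b·p₂ ≈ (0.343, -0.283, 0.896); φ = arcsin(p_z) ≈ 63.62°, λ = atan2(p_y, p_x) ≈ -39.53°.

≈ (64°N, 40°W)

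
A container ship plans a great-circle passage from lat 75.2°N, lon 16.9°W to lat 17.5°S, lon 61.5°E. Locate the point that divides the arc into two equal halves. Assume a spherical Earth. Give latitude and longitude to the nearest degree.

Write both endpoints as unit vectors p₁, p₂ with components (cos φ cos λ, cos φ sin λ, sin φ).
The central angle between the endpoints is δ = arccos(p₁·p₂) ≈ 1.815 rad (104.0°).
Interpolate at f = 1/2 with slerp weights a = sin((1−f)δ)/sin δ ≈ 0.812, b = sin(fδ)/sin δ ≈ 0.812.
p = a·p₁ + b·p₂ ≈ (0.568, 0.620, 0.541); φ = arcsin(p_z) ≈ 32.75°, λ = atan2(p_y, p_x) ≈ 47.52°.

≈ lat 33°N, lon 48°E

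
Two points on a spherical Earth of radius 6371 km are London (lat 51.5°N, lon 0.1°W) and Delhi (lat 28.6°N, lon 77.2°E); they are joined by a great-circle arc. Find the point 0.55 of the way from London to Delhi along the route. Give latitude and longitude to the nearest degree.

≈ lat 45°N, lon 50°E

The haversine formula gives a central angle δ ≈ 1.053 rad (60.3°) between the endpoints.
Interpolate at f = 0.55 with slerp weights a = sin((1−f)δ)/sin δ ≈ 0.525, b = sin(fδ)/sin δ ≈ 0.630.
p = a·p₁ + b·p₂ ≈ (0.449, 0.539, 0.713); φ = arcsin(p_z) ≈ 45.44°, λ = atan2(p_y, p_x) ≈ 50.16°.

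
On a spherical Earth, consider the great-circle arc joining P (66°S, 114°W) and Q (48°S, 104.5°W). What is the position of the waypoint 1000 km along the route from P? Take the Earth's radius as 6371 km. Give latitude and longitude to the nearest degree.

Convert each endpoint to a unit vector on the sphere (x = cos φ cos λ, y = cos φ sin λ, z = sin φ).
The central angle between the endpoints is δ = arccos(p₁·p₂) ≈ 0.326 rad (18.7°). The total great-circle distance is δ·R ≈ 0.326 × 6371 ≈ 2077 km, so the target fraction is f = 1000/2077 ≈ 0.481.
Interpolate at f ≈ 0.481 with slerp weights a = sin((1−f)δ)/sin δ ≈ 0.525, b = sin(fδ)/sin δ ≈ 0.488.
p = a·p₁ + b·p₂ ≈ (-0.169, -0.511, -0.843); φ = arcsin(p_z) ≈ -57.42°, λ = atan2(p_y, p_x) ≈ -108.26°.

≈ (57°S, 108°W)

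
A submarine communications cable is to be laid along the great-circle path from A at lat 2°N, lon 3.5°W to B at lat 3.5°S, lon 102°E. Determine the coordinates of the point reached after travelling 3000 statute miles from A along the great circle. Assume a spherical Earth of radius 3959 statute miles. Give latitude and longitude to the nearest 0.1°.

≈ lat 0.7°S, lon 39.8°E

The haversine formula gives a central angle δ ≈ 1.843 rad (105.6°) between the endpoints. The total great-circle distance is δ·R ≈ 1.843 × 3959 ≈ 7296 mi, so the target fraction is f = 3000/7296 ≈ 0.411.
Interpolate at f ≈ 0.411 with slerp weights a = sin((1−f)δ)/sin δ ≈ 0.918, b = sin(fδ)/sin δ ≈ 0.714.
p = a·p₁ + b·p₂ ≈ (0.768, 0.641, -0.012); φ = arcsin(p_z) ≈ -0.66°, λ = atan2(p_y, p_x) ≈ 39.84°.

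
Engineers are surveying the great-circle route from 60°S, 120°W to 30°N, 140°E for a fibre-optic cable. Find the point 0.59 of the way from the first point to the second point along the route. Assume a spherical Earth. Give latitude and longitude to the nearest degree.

≈ 12°S, 166°E

The haversine formula gives a central angle δ ≈ 2.104 rad (120.5°) between the endpoints.
Interpolate at f = 0.59 with slerp weights a = sin((1−f)δ)/sin δ ≈ 0.882, b = sin(fδ)/sin δ ≈ 1.099.
p = a·p₁ + b·p₂ ≈ (-0.949, 0.230, -0.214); φ = arcsin(p_z) ≈ -12.38°, λ = atan2(p_y, p_x) ≈ 166.40°.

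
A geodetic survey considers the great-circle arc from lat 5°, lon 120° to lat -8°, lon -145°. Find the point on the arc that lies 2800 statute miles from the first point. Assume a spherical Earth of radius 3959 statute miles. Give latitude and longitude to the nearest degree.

≈ lat -1°, lon 160°

Write both endpoints as unit vectors p₁, p₂ with components (cos φ cos λ, cos φ sin λ, sin φ).
The central angle between the endpoints is δ = arccos(p₁·p₂) ≈ 1.669 rad (95.6°). The total great-circle distance is δ·R ≈ 1.669 × 3959 ≈ 6608 mi, so the target fraction is f = 2800/6608 ≈ 0.424.
Interpolate at f ≈ 0.424 with slerp weights a = sin((1−f)δ)/sin δ ≈ 0.824, b = sin(fδ)/sin δ ≈ 0.653.
p = a·p₁ + b·p₂ ≈ (-0.940, 0.340, -0.019); φ = arcsin(p_z) ≈ -1.09°, λ = atan2(p_y, p_x) ≈ 160.11°.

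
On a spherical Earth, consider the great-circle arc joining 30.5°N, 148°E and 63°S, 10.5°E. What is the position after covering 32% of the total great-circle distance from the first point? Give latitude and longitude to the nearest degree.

From cos δ = sin φ₁ sin φ₂ + cos φ₁ cos φ₂ cos Δλ, the central angle is δ ≈ 2.405 rad (137.8°).
Interpolate at f = 0.32 with slerp weights a = sin((1−f)δ)/sin δ ≈ 1.485, b = sin(fδ)/sin δ ≈ 1.036.
p = a·p₁ + b·p₂ ≈ (-0.623, 0.764, -0.169); φ = arcsin(p_z) ≈ -9.72°, λ = atan2(p_y, p_x) ≈ 129.20°.

≈ 10°S, 129°E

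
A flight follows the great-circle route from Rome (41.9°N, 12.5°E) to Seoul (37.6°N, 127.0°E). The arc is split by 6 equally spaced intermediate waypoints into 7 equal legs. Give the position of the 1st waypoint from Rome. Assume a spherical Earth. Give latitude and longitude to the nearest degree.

≈ 49°N, 25°E

Write both endpoints as unit vectors p₁, p₂ with components (cos φ cos λ, cos φ sin λ, sin φ).
The central angle between the endpoints is δ = arccos(p₁·p₂) ≈ 1.407 rad (80.6°).
Interpolate at f = 1/7 with slerp weights a = sin((1−f)δ)/sin δ ≈ 0.947, b = sin(fδ)/sin δ ≈ 0.202.
p = a·p₁ + b·p₂ ≈ (0.592, 0.281, 0.756); φ = arcsin(p_z) ≈ 49.10°, λ = atan2(p_y, p_x) ≈ 25.38°.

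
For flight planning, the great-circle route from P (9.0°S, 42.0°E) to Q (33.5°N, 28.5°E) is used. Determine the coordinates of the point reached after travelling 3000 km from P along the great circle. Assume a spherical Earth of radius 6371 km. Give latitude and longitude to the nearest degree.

From cos δ = sin φ₁ sin φ₂ + cos φ₁ cos φ₂ cos Δλ, the central angle is δ ≈ 0.775 rad (44.4°). The total great-circle distance is δ·R ≈ 0.775 × 6371 ≈ 4937 km, so the target fraction is f = 3000/4937 ≈ 0.608.
Interpolate at f ≈ 0.608 with slerp weights a = sin((1−f)δ)/sin δ ≈ 0.428, b = sin(fδ)/sin δ ≈ 0.648.
p = a·p₁ + b·p₂ ≈ (0.789, 0.541, 0.291); φ = arcsin(p_z) ≈ 16.92°, λ = atan2(p_y, p_x) ≈ 34.42°.

≈ (17°N, 34°E)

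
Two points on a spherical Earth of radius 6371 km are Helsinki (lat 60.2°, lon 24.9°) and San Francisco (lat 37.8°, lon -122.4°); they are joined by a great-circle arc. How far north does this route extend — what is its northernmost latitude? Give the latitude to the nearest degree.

≈ 77°

The great circle lies in the plane with unit normal n̂ = (p₁ × p₂)/|p₁ × p₂|.
Here n̂_z ≈ -0.217; the vertex latitude is φ_max = arccos|n̂_z| ≈ 77.5°.
Check via Clairaut: cos φ_max = |cos φ₁| · sin C = cos(60.2°)·sin(25.8°) ≈ 0.217, again giving ≈ 77.5°.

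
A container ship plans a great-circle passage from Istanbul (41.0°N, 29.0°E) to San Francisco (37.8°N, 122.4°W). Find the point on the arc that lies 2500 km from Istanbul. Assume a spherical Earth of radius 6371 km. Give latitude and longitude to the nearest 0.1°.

≈ (60.8°N, 11.6°E)

The haversine formula gives a central angle δ ≈ 1.693 rad (97.0°) between the endpoints. The total great-circle distance is δ·R ≈ 1.693 × 6371 ≈ 10783 km, so the target fraction is f = 2500/10783 ≈ 0.232.
Interpolate at f ≈ 0.232 with slerp weights a = sin((1−f)δ)/sin δ ≈ 0.971, b = sin(fδ)/sin δ ≈ 0.385.
p = a·p₁ + b·p₂ ≈ (0.478, 0.098, 0.873); φ = arcsin(p_z) ≈ 60.81°, λ = atan2(p_y, p_x) ≈ 11.61°.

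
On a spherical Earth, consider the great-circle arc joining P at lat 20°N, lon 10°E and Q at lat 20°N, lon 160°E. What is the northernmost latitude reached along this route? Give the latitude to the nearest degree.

≈ 55°N

The great circle lies in the plane with unit normal n̂ = (p₁ × p₂)/|p₁ × p₂|.
Here n̂_z ≈ +0.580; the vertex latitude is φ_max = arccos|n̂_z| ≈ 54.6°.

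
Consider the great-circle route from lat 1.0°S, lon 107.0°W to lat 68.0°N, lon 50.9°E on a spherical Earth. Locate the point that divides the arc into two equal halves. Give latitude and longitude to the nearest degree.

Convert each endpoint to a unit vector on the sphere (x = cos φ cos λ, y = cos φ sin λ, z = sin φ).
The central angle between the endpoints is δ = arccos(p₁·p₂) ≈ 1.943 rad (111.3°).
Interpolate at f = 1/2 with slerp weights a = sin((1−f)δ)/sin δ ≈ 0.886, b = sin(fδ)/sin δ ≈ 0.886.
p = a·p₁ + b·p₂ ≈ (-0.050, -0.590, 0.806); φ = arcsin(p_z) ≈ 53.72°, λ = atan2(p_y, p_x) ≈ -94.82°.

≈ lat 54°N, lon 95°W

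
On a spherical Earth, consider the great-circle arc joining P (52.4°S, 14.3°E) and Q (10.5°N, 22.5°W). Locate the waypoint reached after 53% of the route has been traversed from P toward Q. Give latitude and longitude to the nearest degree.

≈ (20°S, 9°W)

The haversine formula gives a central angle δ ≈ 1.228 rad (70.4°) between the endpoints.
Interpolate at f = 0.53 with slerp weights a = sin((1−f)δ)/sin δ ≈ 0.579, b = sin(fδ)/sin δ ≈ 0.643.
p = a·p₁ + b·p₂ ≈ (0.927, -0.155, -0.342); φ = arcsin(p_z) ≈ -19.99°, λ = atan2(p_y, p_x) ≈ -9.48°.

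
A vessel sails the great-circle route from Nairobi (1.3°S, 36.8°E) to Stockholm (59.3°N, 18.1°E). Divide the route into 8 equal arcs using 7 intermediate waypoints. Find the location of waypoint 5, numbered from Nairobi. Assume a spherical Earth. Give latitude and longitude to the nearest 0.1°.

≈ (36.9°N, 28.4°E)

Convert each endpoint to a unit vector on the sphere (x = cos φ cos λ, y = cos φ sin λ, z = sin φ).
The central angle between the endpoints is δ = arccos(p₁·p₂) ≈ 1.088 rad (62.4°).
Interpolate at f = 5/8 with slerp weights a = sin((1−f)δ)/sin δ ≈ 0.448, b = sin(fδ)/sin δ ≈ 0.710.
p = a·p₁ + b·p₂ ≈ (0.703, 0.381, 0.600); φ = arcsin(p_z) ≈ 36.89°, λ = atan2(p_y, p_x) ≈ 28.44°.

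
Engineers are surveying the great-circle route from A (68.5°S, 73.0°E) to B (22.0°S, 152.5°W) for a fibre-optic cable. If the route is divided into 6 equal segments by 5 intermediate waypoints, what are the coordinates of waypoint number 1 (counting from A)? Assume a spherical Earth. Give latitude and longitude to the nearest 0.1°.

Write both endpoints as unit vectors p₁, p₂ with components (cos φ cos λ, cos φ sin λ, sin φ).
The central angle between the endpoints is δ = arccos(p₁·p₂) ≈ 1.460 rad (83.7°).
Interpolate at f = 1/6 with slerp weights a = sin((1−f)δ)/sin δ ≈ 0.944, b = sin(fδ)/sin δ ≈ 0.242.
p = a·p₁ + b·p₂ ≈ (-0.098, 0.227, -0.969); φ = arcsin(p_z) ≈ -75.68°, λ = atan2(p_y, p_x) ≈ 113.41°.

≈ (75.7°S, 113.4°E)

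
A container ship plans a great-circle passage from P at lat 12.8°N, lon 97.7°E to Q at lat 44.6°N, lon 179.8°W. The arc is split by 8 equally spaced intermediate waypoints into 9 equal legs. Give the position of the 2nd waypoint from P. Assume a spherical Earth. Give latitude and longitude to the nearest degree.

≈ lat 24°N, lon 111°E

Convert each endpoint to a unit vector on the sphere (x = cos φ cos λ, y = cos φ sin λ, z = sin φ).
The central angle between the endpoints is δ = arccos(p₁·p₂) ≈ 1.322 rad (75.7°).
Interpolate at f = 2/9 with slerp weights a = sin((1−f)δ)/sin δ ≈ 0.884, b = sin(fδ)/sin δ ≈ 0.299.
p = a·p₁ + b·p₂ ≈ (-0.328, 0.853, 0.406); φ = arcsin(p_z) ≈ 23.93°, λ = atan2(p_y, p_x) ≈ 111.04°.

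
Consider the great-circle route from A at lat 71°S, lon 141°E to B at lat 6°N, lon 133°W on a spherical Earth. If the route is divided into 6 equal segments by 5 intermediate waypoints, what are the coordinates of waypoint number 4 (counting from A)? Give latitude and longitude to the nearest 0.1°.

≈ lat 23.7°S, lon 143.7°W

Write both endpoints as unit vectors p₁, p₂ with components (cos φ cos λ, cos φ sin λ, sin φ).
The central angle between the endpoints is δ = arccos(p₁·p₂) ≈ 1.647 rad (94.4°).
Interpolate at f = 4/6 with slerp weights a = sin((1−f)δ)/sin δ ≈ 0.523, b = sin(fδ)/sin δ ≈ 0.893.
p = a·p₁ + b·p₂ ≈ (-0.738, -0.542, -0.402); φ = arcsin(p_z) ≈ -23.67°, λ = atan2(p_y, p_x) ≈ -143.70°.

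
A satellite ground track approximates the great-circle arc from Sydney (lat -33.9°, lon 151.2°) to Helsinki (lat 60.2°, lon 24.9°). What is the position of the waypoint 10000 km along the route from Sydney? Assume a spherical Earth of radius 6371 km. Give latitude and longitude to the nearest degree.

≈ lat 42°, lon 99°

The haversine formula gives a central angle δ ≈ 2.386 rad (136.7°) between the endpoints. The total great-circle distance is δ·R ≈ 2.386 × 6371 ≈ 15204 km, so the target fraction is f = 10000/15204 ≈ 0.658.
Interpolate at f ≈ 0.658 with slerp weights a = sin((1−f)δ)/sin δ ≈ 1.064, b = sin(fδ)/sin δ ≈ 1.459.
p = a·p₁ + b·p₂ ≈ (-0.116, 0.731, 0.673); φ = arcsin(p_z) ≈ 42.29°, λ = atan2(p_y, p_x) ≈ 99.02°.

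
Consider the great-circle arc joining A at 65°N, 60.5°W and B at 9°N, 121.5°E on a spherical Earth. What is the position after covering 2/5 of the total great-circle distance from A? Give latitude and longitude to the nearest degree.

Write both endpoints as unit vectors p₁, p₂ with components (cos φ cos λ, cos φ sin λ, sin φ).
The central angle between the endpoints is δ = arccos(p₁·p₂) ≈ 1.850 rad (106.0°).
Interpolate at f = 2/5 with slerp weights a = sin((1−f)δ)/sin δ ≈ 0.932, b = sin(fδ)/sin δ ≈ 0.701.
p = a·p₁ + b·p₂ ≈ (-0.168, 0.248, 0.954); φ = arcsin(p_z) ≈ 72.57°, λ = atan2(p_y, p_x) ≈ 124.13°.

≈ 73°N, 124°E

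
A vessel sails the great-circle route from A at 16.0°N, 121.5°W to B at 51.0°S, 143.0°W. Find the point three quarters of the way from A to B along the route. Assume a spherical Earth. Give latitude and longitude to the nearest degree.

≈ 35°S, 135°W

Write both endpoints as unit vectors p₁, p₂ with components (cos φ cos λ, cos φ sin λ, sin φ).
The central angle between the endpoints is δ = arccos(p₁·p₂) ≈ 1.215 rad (69.6°).
Interpolate at f = 3/4 with slerp weights a = sin((1−f)δ)/sin δ ≈ 0.319, b = sin(fδ)/sin δ ≈ 0.843.
p = a·p₁ + b·p₂ ≈ (-0.584, -0.581, -0.567); φ = arcsin(p_z) ≈ -34.56°, λ = atan2(p_y, p_x) ≈ -135.16°.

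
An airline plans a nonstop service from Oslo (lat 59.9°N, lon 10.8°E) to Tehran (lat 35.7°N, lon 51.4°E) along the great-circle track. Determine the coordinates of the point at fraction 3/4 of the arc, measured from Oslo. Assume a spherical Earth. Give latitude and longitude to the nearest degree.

≈ lat 43°N, lon 45°E

Convert each endpoint to a unit vector on the sphere (x = cos φ cos λ, y = cos φ sin λ, z = sin φ).
The central angle between the endpoints is δ = arccos(p₁·p₂) ≈ 0.620 rad (35.5°).
Interpolate at f = 3/4 with slerp weights a = sin((1−f)δ)/sin δ ≈ 0.266, b = sin(fδ)/sin δ ≈ 0.772.
p = a·p₁ + b·p₂ ≈ (0.522, 0.515, 0.680); φ = arcsin(p_z) ≈ 42.86°, λ = atan2(p_y, p_x) ≈ 44.61°.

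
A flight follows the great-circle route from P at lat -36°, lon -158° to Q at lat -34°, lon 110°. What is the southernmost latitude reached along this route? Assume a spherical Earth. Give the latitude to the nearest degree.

≈ -45°

The great circle lies in the plane with unit normal n̂ = (p₁ × p₂)/|p₁ × p₂|.
Here n̂_z ≈ -0.704; the vertex latitude is φ_max = arccos|n̂_z| ≈ 45.3°.
Check via Clairaut: cos φ_max = |cos φ₁| · sin C = cos(36.0°)·sin(119.5°) ≈ 0.704, again giving ≈ 45.3°.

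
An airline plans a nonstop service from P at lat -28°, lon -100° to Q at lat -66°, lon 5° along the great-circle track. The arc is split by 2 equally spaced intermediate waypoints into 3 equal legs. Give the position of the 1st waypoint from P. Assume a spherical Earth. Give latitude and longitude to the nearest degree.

≈ lat -49°, lon -85°

The haversine formula gives a central angle δ ≈ 1.228 rad (70.4°) between the endpoints.
Interpolate at f = 1/3 with slerp weights a = sin((1−f)δ)/sin δ ≈ 0.775, b = sin(fδ)/sin δ ≈ 0.423.
p = a·p₁ + b·p₂ ≈ (0.052, -0.659, -0.750); φ = arcsin(p_z) ≈ -48.60°, λ = atan2(p_y, p_x) ≈ -85.46°.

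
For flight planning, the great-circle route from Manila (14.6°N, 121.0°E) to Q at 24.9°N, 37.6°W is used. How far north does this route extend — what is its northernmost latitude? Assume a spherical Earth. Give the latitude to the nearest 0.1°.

The great circle lies in the plane with unit normal n̂ = (p₁ × p₂)/|p₁ × p₂|.
Here n̂_z ≈ -0.456; the vertex latitude is φ_max = arccos|n̂_z| ≈ 62.9°.
Check via Clairaut: cos φ_max = |cos φ₁| · sin C = cos(14.6°)·sin(28.1°) ≈ 0.456, again giving ≈ 62.9°.

≈ 62.9°N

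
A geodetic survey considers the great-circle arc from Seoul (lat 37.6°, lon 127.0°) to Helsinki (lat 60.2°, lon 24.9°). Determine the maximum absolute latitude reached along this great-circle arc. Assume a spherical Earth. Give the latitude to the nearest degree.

≈ 65°

The great circle lies in the plane with unit normal n̂ = (p₁ × p₂)/|p₁ × p₂|.
Here n̂_z ≈ -0.430; the vertex latitude is φ_max = arccos|n̂_z| ≈ 64.5°.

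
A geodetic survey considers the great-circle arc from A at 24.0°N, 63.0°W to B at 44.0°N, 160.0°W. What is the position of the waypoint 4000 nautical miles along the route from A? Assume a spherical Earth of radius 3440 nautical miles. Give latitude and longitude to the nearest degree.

≈ 47°N, 144°W

From cos δ = sin φ₁ sin φ₂ + cos φ₁ cos φ₂ cos Δλ, the central angle is δ ≈ 1.367 rad (78.3°). The total great-circle distance is δ·R ≈ 1.367 × 3440 ≈ 4702 nmi, so the target fraction is f = 4000/4702 ≈ 0.851.
Interpolate at f ≈ 0.851 with slerp weights a = sin((1−f)δ)/sin δ ≈ 0.207, b = sin(fδ)/sin δ ≈ 0.937.
p = a·p₁ + b·p₂ ≈ (-0.548, -0.399, 0.735); φ = arcsin(p_z) ≈ 47.33°, λ = atan2(p_y, p_x) ≈ -143.92°.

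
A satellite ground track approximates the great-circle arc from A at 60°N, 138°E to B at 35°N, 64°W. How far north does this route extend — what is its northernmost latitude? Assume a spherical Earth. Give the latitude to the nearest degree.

≈ 81°N

The great circle lies in the plane with unit normal n̂ = (p₁ × p₂)/|p₁ × p₂|.
Here n̂_z ≈ +0.154; the vertex latitude is φ_max = arccos|n̂_z| ≈ 81.1°.
Check via Clairaut: cos φ_max = |cos φ₁| · sin C = cos(60.0°)·sin(18.0°) ≈ 0.154, again giving ≈ 81.1°.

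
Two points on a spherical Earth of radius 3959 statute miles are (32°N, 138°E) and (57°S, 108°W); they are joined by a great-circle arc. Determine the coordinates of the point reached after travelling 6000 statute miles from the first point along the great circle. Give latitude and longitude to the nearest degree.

Write both endpoints as unit vectors p₁, p₂ with components (cos φ cos λ, cos φ sin λ, sin φ).
The central angle between the endpoints is δ = arccos(p₁·p₂) ≈ 2.255 rad (129.2°). The total great-circle distance is δ·R ≈ 2.255 × 3959 ≈ 8929 mi, so the target fraction is f = 6000/8929 ≈ 0.672.
Interpolate at f ≈ 0.672 with slerp weights a = sin((1−f)δ)/sin δ ≈ 0.870, b = sin(fδ)/sin δ ≈ 1.289.
p = a·p₁ + b·p₂ ≈ (-0.765, -0.174, -0.620); φ = arcsin(p_z) ≈ -38.30°, λ = atan2(p_y, p_x) ≈ -167.20°.

≈ (38°S, 167°W)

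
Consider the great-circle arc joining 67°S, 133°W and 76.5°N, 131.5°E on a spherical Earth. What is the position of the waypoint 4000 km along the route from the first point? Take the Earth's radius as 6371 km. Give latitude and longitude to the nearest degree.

≈ 34°S, 155°W

Convert each endpoint to a unit vector on the sphere (x = cos φ cos λ, y = cos φ sin λ, z = sin φ).
The central angle between the endpoints is δ = arccos(p₁·p₂) ≈ 2.699 rad (154.7°). The total great-circle distance is δ·R ≈ 2.699 × 6371 ≈ 17198 km, so the target fraction is f = 4000/17198 ≈ 0.233.
Interpolate at f ≈ 0.233 with slerp weights a = sin((1−f)δ)/sin δ ≈ 2.050, b = sin(fδ)/sin δ ≈ 1.373.
p = a·p₁ + b·p₂ ≈ (-0.759, -0.346, -0.552); φ = arcsin(p_z) ≈ -33.52°, λ = atan2(p_y, p_x) ≈ -155.49°.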